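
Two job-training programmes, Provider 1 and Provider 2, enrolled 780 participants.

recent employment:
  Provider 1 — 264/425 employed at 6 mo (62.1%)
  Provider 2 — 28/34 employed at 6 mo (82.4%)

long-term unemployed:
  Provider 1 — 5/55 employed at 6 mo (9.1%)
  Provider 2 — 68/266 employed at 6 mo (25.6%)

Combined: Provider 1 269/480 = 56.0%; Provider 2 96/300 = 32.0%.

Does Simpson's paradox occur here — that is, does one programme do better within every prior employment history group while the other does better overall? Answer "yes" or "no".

yes

Within each prior employment history level (recent employment 62.1% vs 82.4%; long-term unemployed 9.1% vs 25.6%), Provider 2 has the higher rate every time. Pooled: 56.0% vs 32.0% — Provider 1 has the higher rate overall. The two comparisons disagree.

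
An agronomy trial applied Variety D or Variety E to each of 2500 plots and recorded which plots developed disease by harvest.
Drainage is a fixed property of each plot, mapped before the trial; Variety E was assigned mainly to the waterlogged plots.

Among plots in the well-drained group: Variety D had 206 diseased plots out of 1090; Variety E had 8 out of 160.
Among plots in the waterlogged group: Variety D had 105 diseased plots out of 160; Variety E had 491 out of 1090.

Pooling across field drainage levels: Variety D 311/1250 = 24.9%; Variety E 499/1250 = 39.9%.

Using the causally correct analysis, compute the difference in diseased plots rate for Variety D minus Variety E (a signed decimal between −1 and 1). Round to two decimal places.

+0.17

Here field drainage is a common cause — it drives both which variety a case falls under and the outcome. The crude comparison mixes populations; the stratum-specific rates are the causally relevant ones.
Adjusting over the population distribution of field drainage: 0.500·(0.189−0.050) + 0.500·(0.656−0.450) = +0.172.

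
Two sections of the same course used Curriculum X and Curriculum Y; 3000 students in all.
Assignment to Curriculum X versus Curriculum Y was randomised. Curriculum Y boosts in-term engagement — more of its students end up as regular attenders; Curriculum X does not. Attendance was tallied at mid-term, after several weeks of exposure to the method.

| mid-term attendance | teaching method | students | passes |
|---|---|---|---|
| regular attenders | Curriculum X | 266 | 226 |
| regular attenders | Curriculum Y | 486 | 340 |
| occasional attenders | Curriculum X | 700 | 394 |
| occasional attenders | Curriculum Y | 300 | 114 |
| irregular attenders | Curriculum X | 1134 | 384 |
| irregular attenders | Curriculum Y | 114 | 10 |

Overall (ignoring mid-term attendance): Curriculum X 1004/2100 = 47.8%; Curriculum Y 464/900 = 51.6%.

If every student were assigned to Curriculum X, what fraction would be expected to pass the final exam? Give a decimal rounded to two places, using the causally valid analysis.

The mid-term attendance-specific comparison favours Curriculum X throughout, but the pooled figures favour Curriculum Y. The question is whether to condition on mid-term attendance.
Mid-term attendance lies on the pathway teaching method → mid-term attendance → outcome, so adjusting for it blocks the indirect effect. For the total causal effect of teaching method, use the unadjusted pooled rates.
So P(outcome | do(Curriculum X)) is just the pooled rate for Curriculum X: 1004/2100 = 0.478.

0.48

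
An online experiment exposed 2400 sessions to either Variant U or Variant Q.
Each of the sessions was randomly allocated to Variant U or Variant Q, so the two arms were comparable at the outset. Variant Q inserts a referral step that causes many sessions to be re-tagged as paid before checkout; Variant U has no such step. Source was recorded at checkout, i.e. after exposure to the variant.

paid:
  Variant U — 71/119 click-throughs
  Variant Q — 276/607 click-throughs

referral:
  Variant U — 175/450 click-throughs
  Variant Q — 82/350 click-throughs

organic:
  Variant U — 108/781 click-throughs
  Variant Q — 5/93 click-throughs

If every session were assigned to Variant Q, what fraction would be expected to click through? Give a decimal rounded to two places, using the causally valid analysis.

Because the variant influences traffic source, traffic source is a post-treatment mediator, not a confounder. Stratifying on it would bias the estimate; the causal effect is the crude pooled difference.
So P(outcome | do(Variant Q)) is just the pooled rate for Variant Q: 363/1050 = 0.346.

0.35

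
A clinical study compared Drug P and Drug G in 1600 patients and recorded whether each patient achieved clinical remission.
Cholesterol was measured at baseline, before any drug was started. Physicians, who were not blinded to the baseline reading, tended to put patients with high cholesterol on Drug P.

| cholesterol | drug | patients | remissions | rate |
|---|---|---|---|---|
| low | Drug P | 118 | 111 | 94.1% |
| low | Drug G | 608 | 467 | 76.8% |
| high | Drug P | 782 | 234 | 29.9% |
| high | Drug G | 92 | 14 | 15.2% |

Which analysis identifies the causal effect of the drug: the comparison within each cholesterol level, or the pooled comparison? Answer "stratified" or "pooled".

Since cholesterol is a pre-existing factor (not a product of the drug) and it affects the outcome on its own, it is a confounder. The stratified rates, not the pooled rate, identify the causal effect.
Within each level — low: 94.1% vs 76.8%; high: 29.9% vs 15.2% — Drug P is higher every time.

stratified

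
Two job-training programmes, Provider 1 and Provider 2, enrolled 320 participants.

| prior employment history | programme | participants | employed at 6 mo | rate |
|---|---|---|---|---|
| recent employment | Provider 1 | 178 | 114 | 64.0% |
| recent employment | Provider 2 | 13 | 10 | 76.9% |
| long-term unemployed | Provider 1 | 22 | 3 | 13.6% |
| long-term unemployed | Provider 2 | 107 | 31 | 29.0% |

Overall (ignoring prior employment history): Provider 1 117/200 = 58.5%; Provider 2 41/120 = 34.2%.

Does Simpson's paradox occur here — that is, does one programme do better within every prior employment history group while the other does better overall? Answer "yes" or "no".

Within each prior employment history level (recent employment 64.0% vs 76.9%; long-term unemployed 13.6% vs 29.0%), Provider 2 has the higher rate every time. Pooled: 58.5% vs 34.2% — Provider 1 has the higher rate overall. The two comparisons disagree.

yes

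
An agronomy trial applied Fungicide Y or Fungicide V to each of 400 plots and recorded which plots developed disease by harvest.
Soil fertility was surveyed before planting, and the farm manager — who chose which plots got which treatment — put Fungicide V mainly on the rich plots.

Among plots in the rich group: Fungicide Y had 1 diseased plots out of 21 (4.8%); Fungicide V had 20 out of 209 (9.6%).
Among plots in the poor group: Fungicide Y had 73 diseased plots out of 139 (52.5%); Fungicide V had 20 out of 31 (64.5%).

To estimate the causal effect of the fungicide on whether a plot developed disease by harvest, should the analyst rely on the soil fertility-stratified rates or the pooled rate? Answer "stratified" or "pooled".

stratified

Fungicide Y is lower inside every soil fertility stratum but Fungicide V is lower in aggregate. Whether to stratify depends on how soil fertility relates to the fungicide.
Nothing the fungicide does changes soil fertility; the imbalance is an allocation artefact. With soil fertility also predicting the outcome, the pooled figure is confounded, and the within-stratum comparison is the causal one.
Within each level — rich: 4.8% vs 9.6%; poor: 52.5% vs 64.5% — Fungicide Y is lower every time.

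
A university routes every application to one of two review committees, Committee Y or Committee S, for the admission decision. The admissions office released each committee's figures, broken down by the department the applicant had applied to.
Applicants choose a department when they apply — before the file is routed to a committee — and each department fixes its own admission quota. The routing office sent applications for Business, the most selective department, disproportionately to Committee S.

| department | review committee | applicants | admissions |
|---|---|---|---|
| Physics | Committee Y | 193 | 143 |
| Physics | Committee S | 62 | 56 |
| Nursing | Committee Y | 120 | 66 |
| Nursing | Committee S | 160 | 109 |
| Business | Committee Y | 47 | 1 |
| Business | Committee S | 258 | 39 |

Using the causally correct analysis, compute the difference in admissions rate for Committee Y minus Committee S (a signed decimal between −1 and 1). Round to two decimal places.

-0.14

Committee S is higher inside every department stratum but Committee Y is higher in aggregate. Whether to stratify depends on how department relates to the review committee.
Department satisfies the back-door criterion: it is not a descendant of the review committee, and it blocks the spurious path from review committee to outcome. Adjusting for it (i.e., using the within-department rates) gives the causal effect.
Adjusting over the population distribution of department: 0.304·(0.741−0.903) + 0.333·(0.550−0.681) + 0.363·(0.021−0.151) = -0.140.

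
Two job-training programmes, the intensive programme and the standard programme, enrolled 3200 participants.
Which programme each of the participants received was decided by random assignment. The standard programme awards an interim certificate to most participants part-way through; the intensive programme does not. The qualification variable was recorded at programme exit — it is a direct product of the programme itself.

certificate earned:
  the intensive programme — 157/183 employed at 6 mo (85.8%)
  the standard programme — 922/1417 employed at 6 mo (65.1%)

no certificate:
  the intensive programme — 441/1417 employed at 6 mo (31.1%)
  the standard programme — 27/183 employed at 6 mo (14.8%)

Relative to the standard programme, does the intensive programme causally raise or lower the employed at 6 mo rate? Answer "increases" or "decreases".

decreases

The stratified and pooled comparisons disagree (the intensive programme wins within each qualification attained during the programme; the standard programme wins overall), so the answer turns on the causal role of qualification attained during the programme.
Because the programme influences qualification attained during the programme, qualification attained during the programme is a post-treatment mediator, not a confounder. Stratifying on it would bias the estimate; the causal effect is the crude pooled difference.
Pooled: the intensive programme 37.4% vs the standard programme 59.3%; the standard programme is higher overall.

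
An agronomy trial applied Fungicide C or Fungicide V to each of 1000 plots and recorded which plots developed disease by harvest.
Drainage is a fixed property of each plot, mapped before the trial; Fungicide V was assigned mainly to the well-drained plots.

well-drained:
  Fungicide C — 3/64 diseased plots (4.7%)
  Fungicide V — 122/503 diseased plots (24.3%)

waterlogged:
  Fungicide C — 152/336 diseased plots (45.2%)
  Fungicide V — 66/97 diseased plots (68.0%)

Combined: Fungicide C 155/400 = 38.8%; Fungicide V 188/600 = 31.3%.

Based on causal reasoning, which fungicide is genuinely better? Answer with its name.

Fungicide C

The field drainage-specific comparison favours Fungicide C throughout, but the pooled figures favour Fungicide V. The question is whether to condition on field drainage.
Nothing the fungicide does changes field drainage; the imbalance is an allocation artefact. With field drainage also predicting the outcome, the pooled figure is confounded, and the within-stratum comparison is the causal one.
Within each level — well-drained: 4.7% vs 24.3%; waterlogged: 45.2% vs 68.0% — Fungicide C is lower every time.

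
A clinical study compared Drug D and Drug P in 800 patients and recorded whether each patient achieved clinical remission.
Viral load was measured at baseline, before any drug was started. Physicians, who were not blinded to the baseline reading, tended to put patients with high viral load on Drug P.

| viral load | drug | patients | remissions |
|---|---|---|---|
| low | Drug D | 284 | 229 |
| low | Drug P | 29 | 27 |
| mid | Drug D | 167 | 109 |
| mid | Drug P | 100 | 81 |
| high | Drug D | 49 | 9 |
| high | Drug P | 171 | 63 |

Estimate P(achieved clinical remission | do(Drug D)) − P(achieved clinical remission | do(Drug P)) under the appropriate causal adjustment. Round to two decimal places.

-0.15

Viral load satisfies the back-door criterion: it is not a descendant of the drug, and it blocks the spurious path from drug to outcome. Adjusting for it (i.e., using the within-viral load rates) gives the causal effect.
Adjusting over the population distribution of viral load: 0.391·(0.806−0.931) + 0.334·(0.653−0.810) + 0.275·(0.184−0.368) = -0.152.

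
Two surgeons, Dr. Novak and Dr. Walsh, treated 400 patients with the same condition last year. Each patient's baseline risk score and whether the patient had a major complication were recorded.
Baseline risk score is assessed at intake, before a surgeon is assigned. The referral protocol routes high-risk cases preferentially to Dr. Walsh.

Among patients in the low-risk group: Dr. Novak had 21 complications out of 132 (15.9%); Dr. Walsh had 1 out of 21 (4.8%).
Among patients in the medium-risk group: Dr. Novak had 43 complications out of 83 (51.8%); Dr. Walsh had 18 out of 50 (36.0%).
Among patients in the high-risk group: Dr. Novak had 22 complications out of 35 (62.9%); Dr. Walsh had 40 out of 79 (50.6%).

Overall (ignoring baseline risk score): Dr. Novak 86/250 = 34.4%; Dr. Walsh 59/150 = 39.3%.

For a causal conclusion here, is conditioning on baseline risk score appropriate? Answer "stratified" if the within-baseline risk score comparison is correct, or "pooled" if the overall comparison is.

stratified

The baseline risk score-specific comparison favours Dr. Walsh throughout, but the pooled figures favour Dr. Novak. The question is whether to condition on baseline risk score.
The imbalance in baseline risk score arose from how patients were allocated, not from anything the surgeon did; and baseline risk score independently affects the outcome. The pooled gap is confounded — condition on baseline risk score.
Within each level — low-risk: 15.9% vs 4.8%; medium-risk: 51.8% vs 36.0%; high-risk: 62.9% vs 50.6% — Dr. Walsh is lower every time.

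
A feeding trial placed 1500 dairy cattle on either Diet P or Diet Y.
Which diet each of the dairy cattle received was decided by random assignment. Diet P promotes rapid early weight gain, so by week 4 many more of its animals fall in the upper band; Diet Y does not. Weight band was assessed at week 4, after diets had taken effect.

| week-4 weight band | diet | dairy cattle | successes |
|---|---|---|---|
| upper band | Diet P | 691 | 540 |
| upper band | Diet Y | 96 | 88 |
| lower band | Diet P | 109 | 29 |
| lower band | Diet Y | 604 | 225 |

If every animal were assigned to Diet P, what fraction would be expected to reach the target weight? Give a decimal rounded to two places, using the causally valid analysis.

0.71

Week-4 weight band is downstream of the diet. One should not condition on a consequence of treatment, so the overall rates are the right comparison.
So P(outcome | do(Diet P)) is just the pooled rate for Diet P: 569/800 = 0.711.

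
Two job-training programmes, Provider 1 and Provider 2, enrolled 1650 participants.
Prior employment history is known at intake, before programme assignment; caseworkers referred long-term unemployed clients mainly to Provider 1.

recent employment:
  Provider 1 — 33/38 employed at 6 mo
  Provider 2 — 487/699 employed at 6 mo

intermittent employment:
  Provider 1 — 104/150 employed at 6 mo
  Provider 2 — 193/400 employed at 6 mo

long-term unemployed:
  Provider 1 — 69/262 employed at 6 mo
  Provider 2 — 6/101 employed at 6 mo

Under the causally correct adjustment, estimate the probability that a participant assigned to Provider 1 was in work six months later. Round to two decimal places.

Here prior employment history is a common cause — it drives both which programme a case falls under and the outcome. The crude comparison mixes populations; the stratum-specific rates are the causally relevant ones.
Standardising Provider 1 to the population prior employment history mix: 0.447·33/38 + 0.333·104/150 + 0.220·69/262 = 0.677.

0.68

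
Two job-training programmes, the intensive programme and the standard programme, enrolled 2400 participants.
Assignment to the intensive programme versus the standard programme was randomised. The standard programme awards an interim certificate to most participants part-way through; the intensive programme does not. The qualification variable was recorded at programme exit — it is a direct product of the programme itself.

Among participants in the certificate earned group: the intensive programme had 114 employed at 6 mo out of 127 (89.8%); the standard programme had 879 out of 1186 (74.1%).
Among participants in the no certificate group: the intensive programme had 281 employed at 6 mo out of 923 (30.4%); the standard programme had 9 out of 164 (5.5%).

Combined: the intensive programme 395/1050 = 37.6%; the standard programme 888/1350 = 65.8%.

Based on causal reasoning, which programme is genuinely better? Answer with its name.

The qualification attained during the programme-specific comparison favours the intensive programme throughout, but the pooled figures favour the standard programme. The question is whether to condition on qualification attained during the programme.
Qualification attained during the programme is downstream of the programme. One should not condition on a consequence of treatment, so the overall rates are the right comparison.
Pooled: the intensive programme 37.6% vs the standard programme 65.8%; the standard programme is higher overall.

the standard programme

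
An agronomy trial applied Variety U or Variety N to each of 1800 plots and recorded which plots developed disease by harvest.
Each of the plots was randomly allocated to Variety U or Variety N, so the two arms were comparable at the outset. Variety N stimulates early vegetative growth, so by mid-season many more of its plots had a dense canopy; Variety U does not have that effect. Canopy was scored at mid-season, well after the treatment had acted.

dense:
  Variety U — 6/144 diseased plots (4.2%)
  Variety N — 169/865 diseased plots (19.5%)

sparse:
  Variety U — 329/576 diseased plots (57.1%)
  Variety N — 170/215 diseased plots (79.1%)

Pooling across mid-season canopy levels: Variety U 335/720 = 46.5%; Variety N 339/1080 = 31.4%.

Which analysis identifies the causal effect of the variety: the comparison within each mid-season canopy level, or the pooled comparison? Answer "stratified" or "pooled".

pooled

Because the variety influences mid-season canopy, mid-season canopy is a post-treatment mediator, not a confounder. Stratifying on it would bias the estimate; the causal effect is the crude pooled difference.
Pooled: Variety U 46.5% vs Variety N 31.4%; Variety N is lower overall.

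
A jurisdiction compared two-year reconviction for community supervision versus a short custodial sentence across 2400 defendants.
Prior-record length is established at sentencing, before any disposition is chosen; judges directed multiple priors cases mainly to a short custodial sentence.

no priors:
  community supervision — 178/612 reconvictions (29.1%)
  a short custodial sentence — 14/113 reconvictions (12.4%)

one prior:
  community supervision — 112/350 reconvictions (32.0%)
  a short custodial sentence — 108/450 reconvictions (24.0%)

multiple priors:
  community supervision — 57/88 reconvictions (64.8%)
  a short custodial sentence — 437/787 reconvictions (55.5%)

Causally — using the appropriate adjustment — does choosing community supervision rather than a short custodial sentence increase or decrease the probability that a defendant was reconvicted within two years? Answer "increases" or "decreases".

Since prior-record length is a pre-existing factor (not a product of the disposition) and it affects the outcome on its own, it is a confounder. The stratified rates, not the pooled rate, identify the causal effect.
Within each level — no priors: 29.1% vs 12.4%; one prior: 32.0% vs 24.0%; multiple priors: 64.8% vs 55.5% — a short custodial sentence is lower every time.

increases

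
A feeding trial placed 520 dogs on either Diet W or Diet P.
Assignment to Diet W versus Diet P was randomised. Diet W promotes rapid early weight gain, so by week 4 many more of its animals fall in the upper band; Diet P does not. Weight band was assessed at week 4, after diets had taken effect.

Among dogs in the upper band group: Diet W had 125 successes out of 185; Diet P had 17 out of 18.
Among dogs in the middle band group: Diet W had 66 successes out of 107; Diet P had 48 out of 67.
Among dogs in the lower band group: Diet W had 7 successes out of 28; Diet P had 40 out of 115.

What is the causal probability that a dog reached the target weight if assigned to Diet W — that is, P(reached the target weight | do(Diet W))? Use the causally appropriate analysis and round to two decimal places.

0.62

Week-4 weight band here is a post-treatment variable shaped by the diet; conditioning on it would introduce bias rather than remove it. The overall comparison is the causal one.
So P(outcome | do(Diet W)) is just the pooled rate for Diet W: 198/320 = 0.619.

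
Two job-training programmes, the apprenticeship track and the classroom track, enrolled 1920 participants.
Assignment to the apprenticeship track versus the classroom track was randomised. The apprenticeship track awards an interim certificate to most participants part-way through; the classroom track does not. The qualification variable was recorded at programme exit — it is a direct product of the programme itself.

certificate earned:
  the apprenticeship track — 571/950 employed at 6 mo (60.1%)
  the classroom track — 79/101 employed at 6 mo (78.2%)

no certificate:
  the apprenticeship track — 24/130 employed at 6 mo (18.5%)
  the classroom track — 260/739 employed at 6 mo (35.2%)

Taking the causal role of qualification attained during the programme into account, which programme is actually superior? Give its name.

the apprenticeship track

The stratified and pooled comparisons disagree (the classroom track wins within each qualification attained during the programme; the apprenticeship track wins overall), so the answer turns on the causal role of qualification attained during the programme.
Stratifying would compare programmes among participants the programmes themselves sorted into qualification attained during the programme groups — a form of selection on an intermediate. The unconditioned pooled rates give the total causal effect.
Pooled: the apprenticeship track 55.1% vs the classroom track 40.4%; the apprenticeship track is higher overall.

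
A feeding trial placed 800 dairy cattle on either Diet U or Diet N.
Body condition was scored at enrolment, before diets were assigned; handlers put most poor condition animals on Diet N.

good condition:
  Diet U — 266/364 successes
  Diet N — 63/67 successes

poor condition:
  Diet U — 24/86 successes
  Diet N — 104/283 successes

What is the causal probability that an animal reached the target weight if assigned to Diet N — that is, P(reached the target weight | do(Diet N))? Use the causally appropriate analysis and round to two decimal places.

Starting body condition satisfies the back-door criterion: it is not a descendant of the diet, and it blocks the spurious path from diet to outcome. Adjusting for it (i.e., using the within-starting body condition rates) gives the causal effect.
Standardising Diet N to the population starting body condition mix: 0.539·63/67 + 0.461·104/283 = 0.676.

0.68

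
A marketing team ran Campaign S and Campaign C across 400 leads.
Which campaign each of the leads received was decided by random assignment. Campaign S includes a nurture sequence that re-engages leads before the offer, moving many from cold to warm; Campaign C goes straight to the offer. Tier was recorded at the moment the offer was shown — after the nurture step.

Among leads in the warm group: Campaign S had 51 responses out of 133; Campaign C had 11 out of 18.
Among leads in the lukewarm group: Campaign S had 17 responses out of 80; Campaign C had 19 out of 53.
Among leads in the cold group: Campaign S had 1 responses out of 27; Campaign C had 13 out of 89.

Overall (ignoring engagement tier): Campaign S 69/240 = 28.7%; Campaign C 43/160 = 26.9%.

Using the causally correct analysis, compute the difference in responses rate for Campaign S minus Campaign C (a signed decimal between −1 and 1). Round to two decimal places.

+0.02

Engagement tier is recorded after the campaign and is itself shifted by it — it sits on the causal path from campaign to outcome. Conditioning on a mediator would strip out part of the effect we want; the pooled comparison gives the total causal effect.
The causal difference is the pooled difference: 0.287 − 0.269 = +0.019.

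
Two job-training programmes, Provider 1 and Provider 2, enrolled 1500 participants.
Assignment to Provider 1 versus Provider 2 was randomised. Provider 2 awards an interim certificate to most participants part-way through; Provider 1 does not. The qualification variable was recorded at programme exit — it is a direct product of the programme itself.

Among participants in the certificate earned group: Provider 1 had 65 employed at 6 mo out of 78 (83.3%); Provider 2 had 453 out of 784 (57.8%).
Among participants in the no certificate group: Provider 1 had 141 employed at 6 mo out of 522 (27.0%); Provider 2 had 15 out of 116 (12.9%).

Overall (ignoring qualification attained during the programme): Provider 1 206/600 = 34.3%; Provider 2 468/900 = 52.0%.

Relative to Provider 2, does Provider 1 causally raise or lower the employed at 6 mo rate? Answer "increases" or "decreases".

decreases

The qualification attained during the programme-specific comparison favours Provider 1 throughout, but the pooled figures favour Provider 2. The question is whether to condition on qualification attained during the programme.
Qualification attained during the programme here is a post-treatment variable shaped by the programme; conditioning on it would introduce bias rather than remove it. The overall comparison is the causal one.
Pooled: Provider 1 34.3% vs Provider 2 52.0%; Provider 2 is higher overall.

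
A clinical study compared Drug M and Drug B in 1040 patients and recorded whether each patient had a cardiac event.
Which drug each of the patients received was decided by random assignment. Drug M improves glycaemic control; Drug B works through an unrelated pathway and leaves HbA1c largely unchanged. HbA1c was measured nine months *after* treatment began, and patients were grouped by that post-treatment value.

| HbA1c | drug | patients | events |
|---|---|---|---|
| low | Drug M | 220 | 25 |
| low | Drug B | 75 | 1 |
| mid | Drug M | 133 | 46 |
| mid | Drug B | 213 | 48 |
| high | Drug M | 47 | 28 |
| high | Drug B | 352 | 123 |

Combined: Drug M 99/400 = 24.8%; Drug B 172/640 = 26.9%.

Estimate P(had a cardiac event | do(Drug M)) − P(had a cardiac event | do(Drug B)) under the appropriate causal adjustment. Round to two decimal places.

-0.02

The HbA1c-specific comparison favours Drug B throughout, but the pooled figures favour Drug M. The question is whether to condition on HbA1c.
HbA1c here is a post-treatment variable shaped by the drug; conditioning on it would introduce bias rather than remove it. The overall comparison is the causal one.
The causal difference is the pooled difference: 0.247 − 0.269 = -0.021.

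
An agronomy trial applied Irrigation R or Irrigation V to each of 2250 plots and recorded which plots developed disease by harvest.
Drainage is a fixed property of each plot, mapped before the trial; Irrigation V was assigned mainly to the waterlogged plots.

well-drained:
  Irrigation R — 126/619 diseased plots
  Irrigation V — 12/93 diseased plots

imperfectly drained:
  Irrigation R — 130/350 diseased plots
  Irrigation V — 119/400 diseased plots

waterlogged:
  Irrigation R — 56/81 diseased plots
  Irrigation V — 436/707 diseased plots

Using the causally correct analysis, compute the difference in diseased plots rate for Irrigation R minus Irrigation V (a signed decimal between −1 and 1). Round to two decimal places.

Within every field drainage level Irrigation V has the lower rate, yet pooled Irrigation R does — Simpson's reversal.
Field drainage is set before the irrigation has any effect — it is not caused by the irrigation — and it independently drives the outcome. That makes it a confounder, so the causal comparison is within field drainage levels.
Adjusting over the population distribution of field drainage: 0.316·(0.204−0.129) + 0.333·(0.371−0.297) + 0.350·(0.691−0.617) = +0.074.

+0.07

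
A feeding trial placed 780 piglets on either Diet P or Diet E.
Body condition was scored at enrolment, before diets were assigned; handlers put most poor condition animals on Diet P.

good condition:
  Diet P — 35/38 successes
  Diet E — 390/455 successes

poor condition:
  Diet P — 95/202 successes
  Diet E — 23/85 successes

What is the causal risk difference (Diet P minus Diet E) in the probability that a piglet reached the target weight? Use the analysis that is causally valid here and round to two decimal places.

+0.11

The starting body condition-specific comparison favours Diet P throughout, but the pooled figures favour Diet E. The question is whether to condition on starting body condition.
Since starting body condition is a pre-existing factor (not a product of the diet) and it affects the outcome on its own, it is a confounder. The stratified rates, not the pooled rate, identify the causal effect.
Adjusting over the population distribution of starting body condition: 0.632·(0.921−0.857) + 0.368·(0.470−0.271) = +0.114.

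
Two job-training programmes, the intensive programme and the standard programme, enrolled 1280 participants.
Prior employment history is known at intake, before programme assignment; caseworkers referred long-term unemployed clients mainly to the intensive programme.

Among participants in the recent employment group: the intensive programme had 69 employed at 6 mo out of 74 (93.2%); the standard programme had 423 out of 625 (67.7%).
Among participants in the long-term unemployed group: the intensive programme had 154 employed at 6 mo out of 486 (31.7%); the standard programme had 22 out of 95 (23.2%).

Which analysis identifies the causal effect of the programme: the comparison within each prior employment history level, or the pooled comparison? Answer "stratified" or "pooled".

Within every prior employment history level the intensive programme has the higher rate, yet pooled the standard programme does — Simpson's reversal.
Prior employment history differs across programmes for reasons unrelated to any effect of the programme itself, and it separately predicts the outcome — a classic confounder. We must compare within prior employment history levels.
Within each level — recent employment: 93.2% vs 67.7%; long-term unemployed: 31.7% vs 23.2% — the intensive programme is higher every time.

stratified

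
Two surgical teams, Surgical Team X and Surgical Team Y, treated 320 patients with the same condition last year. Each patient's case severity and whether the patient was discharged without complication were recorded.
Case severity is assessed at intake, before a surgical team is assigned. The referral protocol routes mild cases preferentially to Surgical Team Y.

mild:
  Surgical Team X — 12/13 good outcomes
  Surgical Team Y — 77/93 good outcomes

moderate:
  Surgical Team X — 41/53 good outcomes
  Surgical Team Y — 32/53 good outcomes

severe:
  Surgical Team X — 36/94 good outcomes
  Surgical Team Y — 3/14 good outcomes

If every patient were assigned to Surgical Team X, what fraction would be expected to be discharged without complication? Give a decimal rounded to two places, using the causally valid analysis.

The imbalance in case severity arose from how patients were allocated, not from anything the surgical team did; and case severity independently affects the outcome. The pooled gap is confounded — condition on case severity.
Standardising Surgical Team X to the population case severity mix: 0.331·12/13 + 0.331·41/53 + 0.338·36/94 = 0.691.

0.69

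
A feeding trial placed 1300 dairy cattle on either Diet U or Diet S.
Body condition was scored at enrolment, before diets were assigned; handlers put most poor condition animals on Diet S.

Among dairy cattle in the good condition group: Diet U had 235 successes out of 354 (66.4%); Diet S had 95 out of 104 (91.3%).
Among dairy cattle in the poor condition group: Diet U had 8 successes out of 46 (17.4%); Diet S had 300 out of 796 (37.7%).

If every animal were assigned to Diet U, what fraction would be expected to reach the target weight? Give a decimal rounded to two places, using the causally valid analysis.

0.35

The starting body condition-specific comparison favours Diet S throughout, but the pooled figures favour Diet U. The question is whether to condition on starting body condition.
Starting body condition differs across diets for reasons unrelated to any effect of the diet itself, and it separately predicts the outcome — a classic confounder. We must compare within starting body condition levels.
Standardising Diet U to the population starting body condition mix: 0.352·235/354 + 0.648·8/46 = 0.347.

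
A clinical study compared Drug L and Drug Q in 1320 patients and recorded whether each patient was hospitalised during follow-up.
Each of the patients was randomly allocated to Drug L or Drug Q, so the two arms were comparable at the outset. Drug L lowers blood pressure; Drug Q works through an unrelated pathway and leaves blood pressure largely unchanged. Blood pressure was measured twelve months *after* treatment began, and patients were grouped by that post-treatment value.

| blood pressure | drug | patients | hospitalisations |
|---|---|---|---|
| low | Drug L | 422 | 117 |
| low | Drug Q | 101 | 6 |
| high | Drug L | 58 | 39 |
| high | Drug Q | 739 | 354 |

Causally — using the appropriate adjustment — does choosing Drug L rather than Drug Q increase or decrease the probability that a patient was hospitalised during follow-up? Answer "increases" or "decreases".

decreases

Within every blood pressure level Drug Q has the lower rate, yet pooled Drug L does — Simpson's reversal.
Blood pressure is recorded after the drug and is itself shifted by it — it sits on the causal path from drug to outcome. Conditioning on a mediator would strip out part of the effect we want; the pooled comparison gives the total causal effect.
Pooled: Drug L 32.5% vs Drug Q 42.9%; Drug L is lower overall.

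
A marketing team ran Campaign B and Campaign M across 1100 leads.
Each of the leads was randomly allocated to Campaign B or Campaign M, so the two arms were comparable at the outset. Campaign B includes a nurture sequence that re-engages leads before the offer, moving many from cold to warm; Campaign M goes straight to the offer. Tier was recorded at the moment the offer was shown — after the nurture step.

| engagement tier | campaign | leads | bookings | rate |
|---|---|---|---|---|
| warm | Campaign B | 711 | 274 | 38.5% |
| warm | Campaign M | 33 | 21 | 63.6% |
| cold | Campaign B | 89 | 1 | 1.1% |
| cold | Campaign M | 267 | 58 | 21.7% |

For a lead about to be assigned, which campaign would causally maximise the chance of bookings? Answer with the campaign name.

Campaign B

Engagement tier lies on the pathway campaign → engagement tier → outcome, so adjusting for it blocks the indirect effect. For the total causal effect of campaign, use the unadjusted pooled rates.
Pooled: Campaign B 34.4% vs Campaign M 26.3%; Campaign B is higher overall.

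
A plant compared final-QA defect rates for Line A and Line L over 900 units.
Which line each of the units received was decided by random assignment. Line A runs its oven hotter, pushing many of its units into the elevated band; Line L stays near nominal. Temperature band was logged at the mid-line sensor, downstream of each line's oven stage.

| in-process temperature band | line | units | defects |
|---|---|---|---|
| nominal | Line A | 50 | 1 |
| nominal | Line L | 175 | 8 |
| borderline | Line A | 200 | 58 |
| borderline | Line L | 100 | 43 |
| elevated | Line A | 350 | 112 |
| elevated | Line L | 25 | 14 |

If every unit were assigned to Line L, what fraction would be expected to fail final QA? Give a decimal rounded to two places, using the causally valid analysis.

0.22

Line A is lower inside every in-process temperature band stratum but Line L is lower in aggregate. Whether to stratify depends on how in-process temperature band relates to the line.
Stratifying would compare lines among units the lines themselves sorted into in-process temperature band groups — a form of selection on an intermediate. The unconditioned pooled rates give the total causal effect.
So P(outcome | do(Line L)) is just the pooled rate for Line L: 65/300 = 0.217.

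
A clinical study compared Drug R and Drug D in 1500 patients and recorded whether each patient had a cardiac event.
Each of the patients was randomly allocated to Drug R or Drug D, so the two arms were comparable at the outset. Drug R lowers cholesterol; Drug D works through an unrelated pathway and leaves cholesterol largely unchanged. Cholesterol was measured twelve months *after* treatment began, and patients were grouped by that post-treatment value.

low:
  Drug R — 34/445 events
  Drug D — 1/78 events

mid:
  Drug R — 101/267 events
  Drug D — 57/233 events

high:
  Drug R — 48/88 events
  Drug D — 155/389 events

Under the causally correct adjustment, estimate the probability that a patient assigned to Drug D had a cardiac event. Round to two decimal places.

0.30

Within every cholesterol level Drug D has the lower rate, yet pooled Drug R does — Simpson's reversal.
Cholesterol is recorded after the drug and is itself shifted by it — it sits on the causal path from drug to outcome. Conditioning on a mediator would strip out part of the effect we want; the pooled comparison gives the total causal effect.
So P(outcome | do(Drug D)) is just the pooled rate for Drug D: 213/700 = 0.304.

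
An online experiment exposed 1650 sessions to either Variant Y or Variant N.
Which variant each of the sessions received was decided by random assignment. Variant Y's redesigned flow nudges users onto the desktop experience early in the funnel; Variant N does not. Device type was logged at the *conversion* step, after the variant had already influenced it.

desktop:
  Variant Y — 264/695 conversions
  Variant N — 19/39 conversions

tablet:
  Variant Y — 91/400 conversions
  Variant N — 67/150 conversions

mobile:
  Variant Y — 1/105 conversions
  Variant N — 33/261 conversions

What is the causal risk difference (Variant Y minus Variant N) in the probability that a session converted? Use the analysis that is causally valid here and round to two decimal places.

+0.03

Because the variant influences device type, device type is a post-treatment mediator, not a confounder. Stratifying on it would bias the estimate; the causal effect is the crude pooled difference.
The causal difference is the pooled difference: 0.297 − 0.264 = +0.032.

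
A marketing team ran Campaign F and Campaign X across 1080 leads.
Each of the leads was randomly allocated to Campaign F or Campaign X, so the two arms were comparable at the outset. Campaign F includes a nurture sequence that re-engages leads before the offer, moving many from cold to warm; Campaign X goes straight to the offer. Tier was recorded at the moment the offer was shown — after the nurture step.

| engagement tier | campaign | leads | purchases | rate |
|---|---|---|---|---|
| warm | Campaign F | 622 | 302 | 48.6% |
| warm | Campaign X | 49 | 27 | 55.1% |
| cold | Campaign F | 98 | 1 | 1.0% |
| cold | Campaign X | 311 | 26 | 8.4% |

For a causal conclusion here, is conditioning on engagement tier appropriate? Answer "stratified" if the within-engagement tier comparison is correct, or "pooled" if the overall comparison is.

pooled

Engagement tier is downstream of the campaign. One should not condition on a consequence of treatment, so the overall rates are the right comparison.
Pooled: Campaign F 42.1% vs Campaign X 14.7%; Campaign F is higher overall.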